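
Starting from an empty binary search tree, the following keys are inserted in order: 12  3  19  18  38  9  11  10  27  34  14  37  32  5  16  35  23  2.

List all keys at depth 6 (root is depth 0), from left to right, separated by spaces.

35

12: root
3: left child of 12 (depth 1)
19: right child of 12 (depth 1)
18: left child of 19 (depth 2)
38: right child of 19 (depth 2)
9: right child of 3 (depth 2)
11: right child of 9 (depth 3)
10: left child of 11 (depth 4)
27: left child of 38 (depth 3)
34: right child of 27 (depth 4)
14: left child of 18 (depth 3)
37: right child of 34 (depth 5)
32: left child of 34 (depth 5)
5: left child of 9 (depth 3)
16: right child of 14 (depth 4)
35: left child of 37 (depth 6)
23: left child of 27 (depth 4)
2: left child of 3 (depth 2)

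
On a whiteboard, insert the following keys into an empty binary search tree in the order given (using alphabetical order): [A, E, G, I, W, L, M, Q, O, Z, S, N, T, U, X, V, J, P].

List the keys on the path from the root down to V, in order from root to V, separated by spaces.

A: root
E: right child of A (depth 1)
G: right child of E (depth 2)
I: right child of G (depth 3)
W: right child of I (depth 4)
L: left child of W (depth 5)
M: right child of L (depth 6)
Q: right child of M (depth 7)
O: left child of Q (depth 8)
Z: right child of W (depth 5)
S: right child of Q (depth 8)
N: left child of O (depth 9)
T: right child of S (depth 9)
U: right child of T (depth 10)
X: left child of Z (depth 6)
V: right child of U (depth 11)
J: left child of L (depth 6)
P: right child of O (depth 9)

A E G I W L M Q S T U V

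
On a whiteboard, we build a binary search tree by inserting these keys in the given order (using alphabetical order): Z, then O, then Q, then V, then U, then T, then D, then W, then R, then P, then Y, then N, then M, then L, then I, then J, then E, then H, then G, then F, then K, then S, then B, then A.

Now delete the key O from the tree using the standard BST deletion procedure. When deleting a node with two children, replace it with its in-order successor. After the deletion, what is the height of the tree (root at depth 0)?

Insert Z: tree is empty, so Z becomes the root.
Insert O: O < Z → go left. Place as left child of Z.
Insert Q: Q < Z → go left; Q > O → go right. Place as right child of O.
Insert V: V < Z → go left; V > O → go right; V > Q → go right. Place as right child of Q.
Insert U: U < Z → go left; U > O → go right; U > Q → go right; U < V → go left. Place as left child of V.
Insert T: T < Z → go left; T > O → go right; T > Q → go right; T < V → go left; T < U → go left. Place as left child of U.
Insert D: D < Z → go left; D < O → go left. Place as left child of O.
Insert W: W < Z → go left; W > O → go right; W > Q → go right; W > V → go right. Place as right child of V.
Insert R: R < Z → go left; R > O → go right; R > Q → go right; R < V → go left; R < U → go left; R < T → go left. Place as left child of T.
Insert P: P < Z → go left; P > O → go right; P < Q → go left. Place as left child of Q.
Insert Y: Y < Z → go left; Y > O → go right; Y > Q → go right; Y > V → go right; Y > W → go right. Place as right child of W.
Insert N: N < Z → go left; N < O → go left; N > D → go right. Place as right child of D.
Insert M: M < Z → go left; M < O → go left; M > D → go right; M < N → go left. Place as left child of N.
Insert L: L < Z → go left; L < O → go left; L > D → go right; L < N → go left; L < M → go left. Place as left child of M.
Insert I: I < Z → go left; I < O → go left; I > D → go right; I < N → go left; I < M → go left; I < L → go left. Place as left child of L.
Insert J: J < Z → go left; J < O → go left; J > D → go right; J < N → go left; J < M → go left; J < L → go left; J > I → go right. Place as right child of I.
Insert E: E < Z → go left; E < O → go left; E > D → go right; E < N → go left; E < M → go left; E < L → go left; E < I → go left. Place as left child of I.
Insert H: H < Z → go left; H < O → go left; H > D → go right; H < N → go left; H < M → go left; H < L → go left; H < I → go left; H > E → go right. Place as right child of E.
Insert G: G < Z → go left; G < O → go left; G > D → go right; G < N → go left; G < M → go left; G < L → go left; G < I → go left; G > E → go right; G < H → go left. Place as left child of H.
Insert F: F < Z → go left; F < O → go left; F > D → go right; F < N → go left; F < M → go left; F < L → go left; F < I → go left; F > E → go right; F < H → go left; F < G → go left. Place as left child of G.
Insert K: K < Z → go left; K < O → go left; K > D → go right; K < N → go left; K < M → go left; K < L → go left; K > I → go right; K > J → go right. Place as right child of J.
Insert S: S < Z → go left; S > O → go right; S > Q → go right; S < V → go left; S < U → go left; S < T → go left; S > R → go right. Place as right child of R.
Insert B: B < Z → go left; B < O → go left; B < D → go left. Place as left child of D.
Insert A: A < Z → go left; A < O → go left; A < D → go left; A < B → go left. Place as left child of B.

Delete O (two children — replace with in-order successor).
After deletion, deepest node is F at depth 10.

10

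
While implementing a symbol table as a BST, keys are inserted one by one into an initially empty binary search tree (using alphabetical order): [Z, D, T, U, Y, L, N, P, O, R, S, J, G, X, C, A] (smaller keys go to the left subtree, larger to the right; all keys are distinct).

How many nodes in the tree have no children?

5

Insert Z: tree is empty, so Z becomes the root.
Insert D: D < Z → go left. Place as left child of Z.
Insert T: T < Z → go left; T > D → go right. Place as right child of D.
Insert U: U < Z → go left; U > D → go right; U > T → go right. Place as right child of T.
Insert Y: Y < Z → go left; Y > D → go right; Y > T → go right; Y > U → go right. Place as right child of U.
Insert L: L < Z → go left; L > D → go right; L < T → go left. Place as left child of T.
Insert N: N < Z → go left; N > D → go right; N < T → go left; N > L → go right. Place as right child of L.
Insert P: P < Z → go left; P > D → go right; P < T → go left; P > L → go right; P > N → go right. Place as right child of N.
Insert O: O < Z → go left; O > D → go right; O < T → go left; O > L → go right; O > N → go right; O < P → go left. Place as left child of P.
Insert R: R < Z → go left; R > D → go right; R < T → go left; R > L → go right; R > N → go right; R > P → go right. Place as right child of P.
Insert S: S < Z → go left; S > D → go right; S < T → go left; S > L → go right; S > N → go right; S > P → go right; S > R → go right. Place as right child of R.
Insert J: J < Z → go left; J > D → go right; J < T → go left; J < L → go left. Place as left child of L.
Insert G: G < Z → go left; G > D → go right; G < T → go left; G < L → go left; G < J → go left. Place as left child of J.
Insert X: X < Z → go left; X > D → go right; X > T → go right; X > U → go right; X < Y → go left. Place as left child of Y.
Insert C: C < Z → go left; C < D → go left. Place as left child of D.
Insert A: A < Z → go left; A < D → go left; A < C → go left. Place as left child of C.

Leaves: A, G, O, S, X — 5 in total.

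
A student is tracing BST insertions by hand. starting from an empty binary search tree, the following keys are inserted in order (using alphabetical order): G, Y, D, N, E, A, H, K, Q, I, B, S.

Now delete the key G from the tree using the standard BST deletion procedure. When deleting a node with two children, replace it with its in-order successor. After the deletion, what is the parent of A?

G: root
Y: right child of G (depth 1)
D: left child of G (depth 1)
N: left child of Y (depth 2)
E: right child of D (depth 2)
A: left child of D (depth 2)
H: left child of N (depth 3)
K: right child of H (depth 4)
Q: right child of N (depth 3)
I: left child of K (depth 5)
B: right child of A (depth 3)
S: right child of Q (depth 4)

Delete G (two children — replace with in-order successor).
After deletion, A's parent is D.

D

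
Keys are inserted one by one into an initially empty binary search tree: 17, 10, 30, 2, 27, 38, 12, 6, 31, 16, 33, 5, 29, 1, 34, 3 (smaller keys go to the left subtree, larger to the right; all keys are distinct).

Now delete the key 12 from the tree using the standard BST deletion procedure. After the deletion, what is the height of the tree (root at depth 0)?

5

17: root
10: left child of 17 (depth 1)
30: right child of 17 (depth 1)
2: left child of 10 (depth 2)
27: left child of 30 (depth 2)
38: right child of 30 (depth 2)
12: right child of 10 (depth 2)
6: right child of 2 (depth 3)
31: left child of 38 (depth 3)
16: right child of 12 (depth 3)
33: right child of 31 (depth 4)
5: left child of 6 (depth 4)
29: right child of 27 (depth 3)
1: left child of 2 (depth 3)
34: right child of 33 (depth 5)
3: left child of 5 (depth 5)

Delete 12 (at most one child — splice it out).
After deletion, deepest node is 34 at depth 5.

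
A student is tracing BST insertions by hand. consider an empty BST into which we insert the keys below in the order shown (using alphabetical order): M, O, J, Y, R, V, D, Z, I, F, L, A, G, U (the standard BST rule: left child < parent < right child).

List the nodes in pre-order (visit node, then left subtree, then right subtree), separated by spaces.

M J D A I F G L O Y R V U Z

Insert M: tree is empty, so M becomes the root.
Insert O: O > M → go right. Place as right child of M.
Insert J: J < M → go left. Place as left child of M.
Insert Y: Y > M → go right; Y > O → go right. Place as right child of O.
Insert R: R > M → go right; R > O → go right; R < Y → go left. Place as left child of Y.
Insert V: V > M → go right; V > O → go right; V < Y → go left; V > R → go right. Place as right child of R.
Insert D: D < M → go left; D < J → go left. Place as left child of J.
Insert Z: Z > M → go right; Z > O → go right; Z > Y → go right. Place as right child of Y.
Insert I: I < M → go left; I < J → go left; I > D → go right. Place as right child of D.
Insert F: F < M → go left; F < J → go left; F > D → go right; F < I → go left. Place as left child of I.
Insert L: L < M → go left; L > J → go right. Place as right child of J.
Insert A: A < M → go left; A < J → go left; A < D → go left. Place as left child of D.
Insert G: G < M → go left; G < J → go left; G > D → go right; G < I → go left; G > F → go right. Place as right child of F.
Insert U: U > M → go right; U > O → go right; U < Y → go left; U > R → go right; U < V → go left. Place as left child of V.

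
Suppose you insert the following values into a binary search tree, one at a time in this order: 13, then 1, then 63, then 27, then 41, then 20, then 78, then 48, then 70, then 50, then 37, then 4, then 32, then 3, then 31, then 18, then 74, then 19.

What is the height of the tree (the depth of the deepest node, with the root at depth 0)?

13: root
1: left child of 13 (depth 1)
63: right child of 13 (depth 1)
27: left child of 63 (depth 2)
41: right child of 27 (depth 3)
20: left child of 27 (depth 3)
78: right child of 63 (depth 2)
48: right child of 41 (depth 4)
70: left child of 78 (depth 3)
50: right child of 48 (depth 5)
37: left child of 41 (depth 4)
4: right child of 1 (depth 2)
32: left child of 37 (depth 5)
3: left child of 4 (depth 3)
31: left child of 32 (depth 6)
18: left child of 20 (depth 4)
74: right child of 70 (depth 4)
19: right child of 18 (depth 5)

The deepest node is 31 at depth 6.

6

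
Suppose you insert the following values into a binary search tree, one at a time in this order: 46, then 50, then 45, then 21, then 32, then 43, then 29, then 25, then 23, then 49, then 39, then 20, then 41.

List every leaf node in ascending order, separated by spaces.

20 23 41 49

46: root
50: right child of 46 (depth 1)
45: left child of 46 (depth 1)
21: left child of 45 (depth 2)
32: right child of 21 (depth 3)
43: right child of 32 (depth 4)
29: left child of 32 (depth 4)
25: left child of 29 (depth 5)
23: left child of 25 (depth 6)
49: left child of 50 (depth 2)
39: left child of 43 (depth 5)
20: left child of 21 (depth 3)
41: right child of 39 (depth 6)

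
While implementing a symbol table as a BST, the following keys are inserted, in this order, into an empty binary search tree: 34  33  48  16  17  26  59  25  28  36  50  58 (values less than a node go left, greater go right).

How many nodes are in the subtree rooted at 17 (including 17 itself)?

Resulting structure (node: left, right):
  34: L=33, R=48
  33: L=16, R=–
  48: L=36, R=59
  16: L=–, R=17
  17: L=–, R=26
  26: L=25, R=28
  59: L=50, R=–
  25: L=–, R=–
  28: L=–, R=–
  36: L=–, R=–
  50: L=–, R=58
  58: L=–, R=–

Subtree rooted at 17 contains: 17, 26, 25, 28 — 4 nodes.

4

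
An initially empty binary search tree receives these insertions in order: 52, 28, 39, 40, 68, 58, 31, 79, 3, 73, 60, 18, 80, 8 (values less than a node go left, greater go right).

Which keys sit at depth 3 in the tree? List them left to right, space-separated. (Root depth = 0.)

Resulting structure (node: left, right):
  52: L=28, R=68
  28: L=3, R=39
  39: L=31, R=40
  40: L=–, R=–
  68: L=58, R=79
  58: L=–, R=60
  31: L=–, R=–
  79: L=73, R=80
  3: L=–, R=18
  73: L=–, R=–
  60: L=–, R=–
  18: L=8, R=–
  80: L=–, R=–
  8: L=–, R=–

18 31 40 60 73 80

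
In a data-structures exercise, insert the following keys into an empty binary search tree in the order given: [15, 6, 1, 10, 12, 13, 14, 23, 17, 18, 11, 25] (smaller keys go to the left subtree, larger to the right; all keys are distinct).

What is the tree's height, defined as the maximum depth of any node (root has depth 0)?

5

Insert 15: tree is empty, so 15 becomes the root.
Insert 6: 6 < 15 → go left. Place as left child of 15.
Insert 1: 1 < 15 → go left; 1 < 6 → go left. Place as left child of 6.
Insert 10: 10 < 15 → go left; 10 > 6 → go right. Place as right child of 6.
Insert 12: 12 < 15 → go left; 12 > 6 → go right; 12 > 10 → go right. Place as right child of 10.
Insert 13: 13 < 15 → go left; 13 > 6 → go right; 13 > 10 → go right; 13 > 12 → go right. Place as right child of 12.
Insert 14: 14 < 15 → go left; 14 > 6 → go right; 14 > 10 → go right; 14 > 12 → go right; 14 > 13 → go right. Place as right child of 13.
Insert 23: 23 > 15 → go right. Place as right child of 15.
Insert 17: 17 > 15 → go right; 17 < 23 → go left. Place as left child of 23.
Insert 18: 18 > 15 → go right; 18 < 23 → go left; 18 > 17 → go right. Place as right child of 17.
Insert 11: 11 < 15 → go left; 11 > 6 → go right; 11 > 10 → go right; 11 < 12 → go left. Place as left child of 12.
Insert 25: 25 > 15 → go right; 25 > 23 → go right. Place as right child of 23.

The deepest node is 14 at depth 5.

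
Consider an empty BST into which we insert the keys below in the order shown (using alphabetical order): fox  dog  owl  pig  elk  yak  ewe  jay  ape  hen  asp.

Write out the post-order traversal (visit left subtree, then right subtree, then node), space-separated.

Insert fox: tree is empty, so fox becomes the root.
Insert dog: dog < fox → go left. Place as left child of fox.
Insert owl: owl > fox → go right. Place as right child of fox.
Insert pig: pig > fox → go right; pig > owl → go right. Place as right child of owl.
Insert elk: elk < fox → go left; elk > dog → go right. Place as right child of dog.
Insert yak: yak > fox → go right; yak > owl → go right; yak > pig → go right. Place as right child of pig.
Insert ewe: ewe < fox → go left; ewe > dog → go right; ewe > elk → go right. Place as right child of elk.
Insert jay: jay > fox → go right; jay < owl → go left. Place as left child of owl.
Insert ape: ape < fox → go left; ape < dog → go left. Place as left child of dog.
Insert hen: hen > fox → go right; hen < owl → go left; hen < jay → go left. Place as left child of jay.
Insert asp: asp < fox → go left; asp < dog → go left; asp > ape → go right. Place as right child of ape.

asp ape ewe elk dog hen jay yak pig owl fox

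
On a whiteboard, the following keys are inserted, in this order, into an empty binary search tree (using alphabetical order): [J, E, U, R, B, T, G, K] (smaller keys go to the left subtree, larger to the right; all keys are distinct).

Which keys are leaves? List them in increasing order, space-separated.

J: root
E: left child of J (depth 1)
U: right child of J (depth 1)
R: left child of U (depth 2)
B: left child of E (depth 2)
T: right child of R (depth 3)
G: right child of E (depth 2)
K: left child of R (depth 3)

B G K T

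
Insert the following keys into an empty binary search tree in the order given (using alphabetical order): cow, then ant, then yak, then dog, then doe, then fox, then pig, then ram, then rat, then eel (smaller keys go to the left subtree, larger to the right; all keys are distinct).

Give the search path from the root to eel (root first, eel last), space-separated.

Resulting structure (node: left, right):
  cow: L=ant, R=yak
  ant: L=–, R=–
  yak: L=dog, R=–
  dog: L=doe, R=fox
  doe: L=–, R=–
  fox: L=eel, R=pig
  pig: L=–, R=ram
  ram: L=–, R=rat
  rat: L=–, R=–
  eel: L=–, R=–

cow yak dog fox eel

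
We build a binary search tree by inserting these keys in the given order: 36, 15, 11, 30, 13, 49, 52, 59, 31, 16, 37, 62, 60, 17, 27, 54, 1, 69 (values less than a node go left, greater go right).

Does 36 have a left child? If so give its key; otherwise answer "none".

36: root
15: left child of 36 (depth 1)
11: left child of 15 (depth 2)
30: right child of 15 (depth 2)
13: right child of 11 (depth 3)
49: right child of 36 (depth 1)
52: right child of 49 (depth 2)
59: right child of 52 (depth 3)
31: right child of 30 (depth 3)
16: left child of 30 (depth 3)
37: left child of 49 (depth 2)
62: right child of 59 (depth 4)
60: left child of 62 (depth 5)
17: right child of 16 (depth 4)
27: right child of 17 (depth 5)
54: left child of 59 (depth 4)
1: left child of 11 (depth 3)
69: right child of 62 (depth 5)

15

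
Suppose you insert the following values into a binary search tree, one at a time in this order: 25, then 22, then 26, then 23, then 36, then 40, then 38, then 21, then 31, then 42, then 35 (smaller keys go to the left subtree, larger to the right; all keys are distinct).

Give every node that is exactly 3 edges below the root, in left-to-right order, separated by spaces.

31 40

Insert 25: tree is empty, so 25 becomes the root.
Insert 22: 22 < 25 → go left. Place as left child of 25.
Insert 26: 26 > 25 → go right. Place as right child of 25.
Insert 23: 23 < 25 → go left; 23 > 22 → go right. Place as right child of 22.
Insert 36: 36 > 25 → go right; 36 > 26 → go right. Place as right child of 26.
Insert 40: 40 > 25 → go right; 40 > 26 → go right; 40 > 36 → go right. Place as right child of 36.
Insert 38: 38 > 25 → go right; 38 > 26 → go right; 38 > 36 → go right; 38 < 40 → go left. Place as left child of 40.
Insert 21: 21 < 25 → go left; 21 < 22 → go left. Place as left child of 22.
Insert 31: 31 > 25 → go right; 31 > 26 → go right; 31 < 36 → go left. Place as left child of 36.
Insert 42: 42 > 25 → go right; 42 > 26 → go right; 42 > 36 → go right; 42 > 40 → go right. Place as right child of 40.
Insert 35: 35 > 25 → go right; 35 > 26 → go right; 35 < 36 → go left; 35 > 31 → go right. Place as right child of 31.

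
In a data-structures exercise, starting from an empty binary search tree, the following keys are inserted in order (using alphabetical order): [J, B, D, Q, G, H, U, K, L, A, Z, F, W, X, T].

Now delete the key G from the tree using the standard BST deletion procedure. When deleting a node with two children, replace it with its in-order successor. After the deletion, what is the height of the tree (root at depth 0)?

5

Resulting structure (node: left, right):
  J: L=B, R=Q
  B: L=A, R=D
  D: L=–, R=G
  Q: L=K, R=U
  G: L=F, R=H
  H: L=–, R=–
  U: L=T, R=Z
  K: L=–, R=L
  L: L=–, R=–
  A: L=–, R=–
  Z: L=W, R=–
  F: L=–, R=–
  W: L=–, R=X
  X: L=–, R=–
  T: L=–, R=–

Delete G (two children — replace with in-order successor).
After deletion, deepest node is X at depth 5.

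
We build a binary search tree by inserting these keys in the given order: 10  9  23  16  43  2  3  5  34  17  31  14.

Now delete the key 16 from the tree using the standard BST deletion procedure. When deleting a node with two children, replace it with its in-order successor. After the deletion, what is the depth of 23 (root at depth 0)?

1

Insert 10: tree is empty, so 10 becomes the root.
Insert 9: 9 < 10 → go left. Place as left child of 10.
Insert 23: 23 > 10 → go right. Place as right child of 10.
Insert 16: 16 > 10 → go right; 16 < 23 → go left. Place as left child of 23.
Insert 43: 43 > 10 → go right; 43 > 23 → go right. Place as right child of 23.
Insert 2: 2 < 10 → go left; 2 < 9 → go left. Place as left child of 9.
Insert 3: 3 < 10 → go left; 3 < 9 → go left; 3 > 2 → go right. Place as right child of 2.
Insert 5: 5 < 10 → go left; 5 < 9 → go left; 5 > 2 → go right; 5 > 3 → go right. Place as right child of 3.
Insert 34: 34 > 10 → go right; 34 > 23 → go right; 34 < 43 → go left. Place as left child of 43.
Insert 17: 17 > 10 → go right; 17 < 23 → go left; 17 > 16 → go right. Place as right child of 16.
Insert 31: 31 > 10 → go right; 31 > 23 → go right; 31 < 43 → go left; 31 < 34 → go left. Place as left child of 34.
Insert 14: 14 > 10 → go right; 14 < 23 → go left; 14 < 16 → go left. Place as left child of 16.

Delete 16 (two children — replace with in-order successor).
After deletion, path to 23: 10 → 23.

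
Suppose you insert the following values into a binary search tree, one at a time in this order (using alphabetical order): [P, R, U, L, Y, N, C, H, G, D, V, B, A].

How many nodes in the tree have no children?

4

Insert P: tree is empty, so P becomes the root.
Insert R: R > P → go right. Place as right child of P.
Insert U: U > P → go right; U > R → go right. Place as right child of R.
Insert L: L < P → go left. Place as left child of P.
Insert Y: Y > P → go right; Y > R → go right; Y > U → go right. Place as right child of U.
Insert N: N < P → go left; N > L → go right. Place as right child of L.
Insert C: C < P → go left; C < L → go left. Place as left child of L.
Insert H: H < P → go left; H < L → go left; H > C → go right. Place as right child of C.
Insert G: G < P → go left; G < L → go left; G > C → go right; G < H → go left. Place as left child of H.
Insert D: D < P → go left; D < L → go left; D > C → go right; D < H → go left; D < G → go left. Place as left child of G.
Insert V: V > P → go right; V > R → go right; V > U → go right; V < Y → go left. Place as left child of Y.
Insert B: B < P → go left; B < L → go left; B < C → go left. Place as left child of C.
Insert A: A < P → go left; A < L → go left; A < C → go left; A < B → go left. Place as left child of B.

Leaves: A, D, N, V — 4 in total.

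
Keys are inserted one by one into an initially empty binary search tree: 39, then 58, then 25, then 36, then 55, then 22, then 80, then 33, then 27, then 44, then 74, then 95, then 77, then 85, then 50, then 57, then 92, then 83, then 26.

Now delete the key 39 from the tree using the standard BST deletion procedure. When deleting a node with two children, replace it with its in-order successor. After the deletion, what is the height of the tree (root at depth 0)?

39: root
58: right child of 39 (depth 1)
25: left child of 39 (depth 1)
36: right child of 25 (depth 2)
55: left child of 58 (depth 2)
22: left child of 25 (depth 2)
80: right child of 58 (depth 2)
33: left child of 36 (depth 3)
27: left child of 33 (depth 4)
44: left child of 55 (depth 3)
74: left child of 80 (depth 3)
95: right child of 80 (depth 3)
77: right child of 74 (depth 4)
85: left child of 95 (depth 4)
50: right child of 44 (depth 4)
57: right child of 55 (depth 3)
92: right child of 85 (depth 5)
83: left child of 85 (depth 5)
26: left child of 27 (depth 5)

Delete 39 (two children — replace with in-order successor).
After deletion, deepest node is 92 at depth 5.

5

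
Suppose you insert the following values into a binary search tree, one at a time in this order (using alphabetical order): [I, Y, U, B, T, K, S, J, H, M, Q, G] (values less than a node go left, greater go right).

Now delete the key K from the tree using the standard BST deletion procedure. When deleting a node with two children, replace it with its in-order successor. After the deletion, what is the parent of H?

I: root
Y: right child of I (depth 1)
U: left child of Y (depth 2)
B: left child of I (depth 1)
T: left child of U (depth 3)
K: left child of T (depth 4)
S: right child of K (depth 5)
J: left child of K (depth 5)
H: right child of B (depth 2)
M: left child of S (depth 6)
Q: right child of M (depth 7)
G: left child of H (depth 3)

Delete K (two children — replace with in-order successor).
After deletion, H's parent is B.

B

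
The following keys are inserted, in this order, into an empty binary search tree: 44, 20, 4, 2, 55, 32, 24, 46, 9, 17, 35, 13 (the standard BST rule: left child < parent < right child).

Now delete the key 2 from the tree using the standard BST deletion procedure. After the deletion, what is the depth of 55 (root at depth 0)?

1

Insert 44: tree is empty, so 44 becomes the root.
Insert 20: 20 < 44 → go left. Place as left child of 44.
Insert 4: 4 < 44 → go left; 4 < 20 → go left. Place as left child of 20.
Insert 2: 2 < 44 → go left; 2 < 20 → go left; 2 < 4 → go left. Place as left child of 4.
Insert 55: 55 > 44 → go right. Place as right child of 44.
Insert 32: 32 < 44 → go left; 32 > 20 → go right. Place as right child of 20.
Insert 24: 24 < 44 → go left; 24 > 20 → go right; 24 < 32 → go left. Place as left child of 32.
Insert 46: 46 > 44 → go right; 46 < 55 → go left. Place as left child of 55.
Insert 9: 9 < 44 → go left; 9 < 20 → go left; 9 > 4 → go right. Place as right child of 4.
Insert 17: 17 < 44 → go left; 17 < 20 → go left; 17 > 4 → go right; 17 > 9 → go right. Place as right child of 9.
Insert 35: 35 < 44 → go left; 35 > 20 → go right; 35 > 32 → go right. Place as right child of 32.
Insert 13: 13 < 44 → go left; 13 < 20 → go left; 13 > 4 → go right; 13 > 9 → go right; 13 < 17 → go left. Place as left child of 17.

Delete 2 (at most one child — splice it out).
After deletion, path to 55: 44 → 55.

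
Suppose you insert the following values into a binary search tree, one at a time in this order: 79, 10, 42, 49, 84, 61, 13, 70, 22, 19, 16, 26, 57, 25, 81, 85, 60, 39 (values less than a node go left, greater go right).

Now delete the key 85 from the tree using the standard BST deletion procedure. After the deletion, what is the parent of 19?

Insert 79: tree is empty, so 79 becomes the root.
Insert 10: 10 < 79 → go left. Place as left child of 79.
Insert 42: 42 < 79 → go left; 42 > 10 → go right. Place as right child of 10.
Insert 49: 49 < 79 → go left; 49 > 10 → go right; 49 > 42 → go right. Place as right child of 42.
Insert 84: 84 > 79 → go right. Place as right child of 79.
Insert 61: 61 < 79 → go left; 61 > 10 → go right; 61 > 42 → go right; 61 > 49 → go right. Place as right child of 49.
Insert 13: 13 < 79 → go left; 13 > 10 → go right; 13 < 42 → go left. Place as left child of 42.
Insert 70: 70 < 79 → go left; 70 > 10 → go right; 70 > 42 → go right; 70 > 49 → go right; 70 > 61 → go right. Place as right child of 61.
Insert 22: 22 < 79 → go left; 22 > 10 → go right; 22 < 42 → go left; 22 > 13 → go right. Place as right child of 13.
Insert 19: 19 < 79 → go left; 19 > 10 → go right; 19 < 42 → go left; 19 > 13 → go right; 19 < 22 → go left. Place as left child of 22.
Insert 16: 16 < 79 → go left; 16 > 10 → go right; 16 < 42 → go left; 16 > 13 → go right; 16 < 22 → go left; 16 < 19 → go left. Place as left child of 19.
Insert 26: 26 < 79 → go left; 26 > 10 → go right; 26 < 42 → go left; 26 > 13 → go right; 26 > 22 → go right. Place as right child of 22.
Insert 57: 57 < 79 → go left; 57 > 10 → go right; 57 > 42 → go right; 57 > 49 → go right; 57 < 61 → go left. Place as left child of 61.
Insert 25: 25 < 79 → go left; 25 > 10 → go right; 25 < 42 → go left; 25 > 13 → go right; 25 > 22 → go right; 25 < 26 → go left. Place as left child of 26.
Insert 81: 81 > 79 → go right; 81 < 84 → go left. Place as left child of 84.
Insert 85: 85 > 79 → go right; 85 > 84 → go right. Place as right child of 84.
Insert 60: 60 < 79 → go left; 60 > 10 → go right; 60 > 42 → go right; 60 > 49 → go right; 60 < 61 → go left; 60 > 57 → go right. Place as right child of 57.
Insert 39: 39 < 79 → go left; 39 > 10 → go right; 39 < 42 → go left; 39 > 13 → go right; 39 > 22 → go right; 39 > 26 → go right. Place as right child of 26.

Delete 85 (at most one child — splice it out).
After deletion, 19's parent is 22.

22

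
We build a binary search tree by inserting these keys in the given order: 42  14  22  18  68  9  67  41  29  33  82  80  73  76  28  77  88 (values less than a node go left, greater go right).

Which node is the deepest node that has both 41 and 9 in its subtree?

Resulting structure (node: left, right):
  42: L=14, R=68
  14: L=9, R=22
  22: L=18, R=41
  18: L=–, R=–
  68: L=67, R=82
  9: L=–, R=–
  67: L=–, R=–
  41: L=29, R=–
  29: L=28, R=33
  33: L=–, R=–
  82: L=80, R=88
  80: L=73, R=–
  73: L=–, R=76
  76: L=–, R=77
  28: L=–, R=–
  77: L=–, R=–
  88: L=–, R=–

Path to 41: 42 → 14 → 22 → 41
Path to 9: 42 → 14 → 9
The paths share a prefix ending at 14, then split left and right.

14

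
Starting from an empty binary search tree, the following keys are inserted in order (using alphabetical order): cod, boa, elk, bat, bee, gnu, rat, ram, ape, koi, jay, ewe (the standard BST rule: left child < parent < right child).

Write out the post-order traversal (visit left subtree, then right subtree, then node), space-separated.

cod: root
boa: left child of cod (depth 1)
elk: right child of cod (depth 1)
bat: left child of boa (depth 2)
bee: right child of bat (depth 3)
gnu: right child of elk (depth 2)
rat: right child of gnu (depth 3)
ram: left child of rat (depth 4)
ape: left child of bat (depth 3)
koi: left child of ram (depth 5)
jay: left child of koi (depth 6)
ewe: left child of gnu (depth 3)

ape bee bat boa ewe jay koi ram rat gnu elk cod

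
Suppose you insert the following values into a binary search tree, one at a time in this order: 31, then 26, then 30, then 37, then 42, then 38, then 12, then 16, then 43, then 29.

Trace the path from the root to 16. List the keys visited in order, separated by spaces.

31: root
26: left child of 31 (depth 1)
30: right child of 26 (depth 2)
37: right child of 31 (depth 1)
42: right child of 37 (depth 2)
38: left child of 42 (depth 3)
12: left child of 26 (depth 2)
16: right child of 12 (depth 3)
43: right child of 42 (depth 3)
29: left child of 30 (depth 3)

31 26 12 16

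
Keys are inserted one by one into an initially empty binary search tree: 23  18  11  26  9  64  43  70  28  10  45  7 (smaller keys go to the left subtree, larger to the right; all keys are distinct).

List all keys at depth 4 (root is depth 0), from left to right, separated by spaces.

7 10 28 45

23: root
18: left child of 23 (depth 1)
11: left child of 18 (depth 2)
26: right child of 23 (depth 1)
9: left child of 11 (depth 3)
64: right child of 26 (depth 2)
43: left child of 64 (depth 3)
70: right child of 64 (depth 3)
28: left child of 43 (depth 4)
10: right child of 9 (depth 4)
45: right child of 43 (depth 4)
7: left child of 9 (depth 4)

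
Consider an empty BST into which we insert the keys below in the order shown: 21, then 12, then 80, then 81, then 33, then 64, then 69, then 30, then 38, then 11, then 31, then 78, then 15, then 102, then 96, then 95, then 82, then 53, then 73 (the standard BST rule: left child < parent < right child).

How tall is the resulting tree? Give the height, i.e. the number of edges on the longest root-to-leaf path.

6

Insert 21: tree is empty, so 21 becomes the root.
Insert 12: 12 < 21 → go left. Place as left child of 21.
Insert 80: 80 > 21 → go right. Place as right child of 21.
Insert 81: 81 > 21 → go right; 81 > 80 → go right. Place as right child of 80.
Insert 33: 33 > 21 → go right; 33 < 80 → go left. Place as left child of 80.
Insert 64: 64 > 21 → go right; 64 < 80 → go left; 64 > 33 → go right. Place as right child of 33.
Insert 69: 69 > 21 → go right; 69 < 80 → go left; 69 > 33 → go right; 69 > 64 → go right. Place as right child of 64.
Insert 30: 30 > 21 → go right; 30 < 80 → go left; 30 < 33 → go left. Place as left child of 33.
Insert 38: 38 > 21 → go right; 38 < 80 → go left; 38 > 33 → go right; 38 < 64 → go left. Place as left child of 64.
Insert 11: 11 < 21 → go left; 11 < 12 → go left. Place as left child of 12.
Insert 31: 31 > 21 → go right; 31 < 80 → go left; 31 < 33 → go left; 31 > 30 → go right. Place as right child of 30.
Insert 78: 78 > 21 → go right; 78 < 80 → go left; 78 > 33 → go right; 78 > 64 → go right; 78 > 69 → go right. Place as right child of 69.
Insert 15: 15 < 21 → go left; 15 > 12 → go right. Place as right child of 12.
Insert 102: 102 > 21 → go right; 102 > 80 → go right; 102 > 81 → go right. Place as right child of 81.
Insert 96: 96 > 21 → go right; 96 > 80 → go right; 96 > 81 → go right; 96 < 102 → go left. Place as left child of 102.
Insert 95: 95 > 21 → go right; 95 > 80 → go right; 95 > 81 → go right; 95 < 102 → go left; 95 < 96 → go left. Place as left child of 96.
Insert 82: 82 > 21 → go right; 82 > 80 → go right; 82 > 81 → go right; 82 < 102 → go left; 82 < 96 → go left; 82 < 95 → go left. Place as left child of 95.
Insert 53: 53 > 21 → go right; 53 < 80 → go left; 53 > 33 → go right; 53 < 64 → go left; 53 > 38 → go right. Place as right child of 38.
Insert 73: 73 > 21 → go right; 73 < 80 → go left; 73 > 33 → go right; 73 > 64 → go right; 73 > 69 → go right; 73 < 78 → go left. Place as left child of 78.

The deepest node is 82 at depth 6.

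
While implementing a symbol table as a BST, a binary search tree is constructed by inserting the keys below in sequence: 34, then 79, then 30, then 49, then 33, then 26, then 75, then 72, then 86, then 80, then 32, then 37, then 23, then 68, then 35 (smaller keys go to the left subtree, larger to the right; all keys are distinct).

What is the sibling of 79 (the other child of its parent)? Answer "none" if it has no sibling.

34: root
79: right child of 34 (depth 1)
30: left child of 34 (depth 1)
49: left child of 79 (depth 2)
33: right child of 30 (depth 2)
26: left child of 30 (depth 2)
75: right child of 49 (depth 3)
72: left child of 75 (depth 4)
86: right child of 79 (depth 2)
80: left child of 86 (depth 3)
32: left child of 33 (depth 3)
37: left child of 49 (depth 3)
23: left child of 26 (depth 3)
68: left child of 72 (depth 5)
35: left child of 37 (depth 4)

79's parent is 34; the other child of 34 is 30.

30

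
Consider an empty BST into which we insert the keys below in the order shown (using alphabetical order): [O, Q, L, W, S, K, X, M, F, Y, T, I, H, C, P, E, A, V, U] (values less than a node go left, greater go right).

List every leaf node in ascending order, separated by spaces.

O: root
Q: right child of O (depth 1)
L: left child of O (depth 1)
W: right child of Q (depth 2)
S: left child of W (depth 3)
K: left child of L (depth 2)
X: right child of W (depth 3)
M: right child of L (depth 2)
F: left child of K (depth 3)
Y: right child of X (depth 4)
T: right child of S (depth 4)
I: right child of F (depth 4)
H: left child of I (depth 5)
C: left child of F (depth 4)
P: left child of Q (depth 2)
E: right child of C (depth 5)
A: left child of C (depth 5)
V: right child of T (depth 5)
U: left child of V (depth 6)

A E H M P U Y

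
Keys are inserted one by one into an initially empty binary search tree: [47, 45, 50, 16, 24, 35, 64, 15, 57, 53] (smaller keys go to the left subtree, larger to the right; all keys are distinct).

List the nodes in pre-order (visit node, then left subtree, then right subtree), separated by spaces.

47 45 16 15 24 35 50 64 57 53

Insert 47: tree is empty, so 47 becomes the root.
Insert 45: 45 < 47 → go left. Place as left child of 47.
Insert 50: 50 > 47 → go right. Place as right child of 47.
Insert 16: 16 < 47 → go left; 16 < 45 → go left. Place as left child of 45.
Insert 24: 24 < 47 → go left; 24 < 45 → go left; 24 > 16 → go right. Place as right child of 16.
Insert 35: 35 < 47 → go left; 35 < 45 → go left; 35 > 16 → go right; 35 > 24 → go right. Place as right child of 24.
Insert 64: 64 > 47 → go right; 64 > 50 → go right. Place as right child of 50.
Insert 15: 15 < 47 → go left; 15 < 45 → go left; 15 < 16 → go left. Place as left child of 16.
Insert 57: 57 > 47 → go right; 57 > 50 → go right; 57 < 64 → go left. Place as left child of 64.
Insert 53: 53 > 47 → go right; 53 > 50 → go right; 53 < 64 → go left; 53 < 57 → go left. Place as left child of 57.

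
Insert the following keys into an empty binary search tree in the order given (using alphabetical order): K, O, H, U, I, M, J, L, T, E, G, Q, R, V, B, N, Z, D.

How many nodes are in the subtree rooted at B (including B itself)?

K: root
O: right child of K (depth 1)
H: left child of K (depth 1)
U: right child of O (depth 2)
I: right child of H (depth 2)
M: left child of O (depth 2)
J: right child of I (depth 3)
L: left child of M (depth 3)
T: left child of U (depth 3)
E: left child of H (depth 2)
G: right child of E (depth 3)
Q: left child of T (depth 4)
R: right child of Q (depth 5)
V: right child of U (depth 3)
B: left child of E (depth 3)
N: right child of M (depth 3)
Z: right child of V (depth 4)
D: right child of B (depth 4)

Subtree rooted at B contains: B, D — 2 nodes.

2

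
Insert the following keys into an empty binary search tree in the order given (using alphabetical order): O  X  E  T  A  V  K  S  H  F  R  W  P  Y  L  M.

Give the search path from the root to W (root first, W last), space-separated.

O X T V W

O: root
X: right child of O (depth 1)
E: left child of O (depth 1)
T: left child of X (depth 2)
A: left child of E (depth 2)
V: right child of T (depth 3)
K: right child of E (depth 2)
S: left child of T (depth 3)
H: left child of K (depth 3)
F: left child of H (depth 4)
R: left child of S (depth 4)
W: right child of V (depth 4)
P: left child of R (depth 5)
Y: right child of X (depth 2)
L: right child of K (depth 3)
M: right child of L (depth 4)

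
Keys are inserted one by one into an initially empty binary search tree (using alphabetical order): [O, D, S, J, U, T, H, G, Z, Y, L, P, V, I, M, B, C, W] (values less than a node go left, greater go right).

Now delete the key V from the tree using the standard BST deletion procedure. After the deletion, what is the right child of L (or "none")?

M

O: root
D: left child of O (depth 1)
S: right child of O (depth 1)
J: right child of D (depth 2)
U: right child of S (depth 2)
T: left child of U (depth 3)
H: left child of J (depth 3)
G: left child of H (depth 4)
Z: right child of U (depth 3)
Y: left child of Z (depth 4)
L: right child of J (depth 3)
P: left child of S (depth 2)
V: left child of Y (depth 5)
I: right child of H (depth 4)
M: right child of L (depth 4)
B: left child of D (depth 2)
C: right child of B (depth 3)
W: right child of V (depth 6)

Delete V (at most one child — splice it out).
After deletion, L's right child: M.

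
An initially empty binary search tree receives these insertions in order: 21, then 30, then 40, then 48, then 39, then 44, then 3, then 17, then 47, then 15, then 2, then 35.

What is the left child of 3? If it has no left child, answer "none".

21: root
30: right child of 21 (depth 1)
40: right child of 30 (depth 2)
48: right child of 40 (depth 3)
39: left child of 40 (depth 3)
44: left child of 48 (depth 4)
3: left child of 21 (depth 1)
17: right child of 3 (depth 2)
47: right child of 44 (depth 5)
15: left child of 17 (depth 3)
2: left child of 3 (depth 2)
35: left child of 39 (depth 4)

2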